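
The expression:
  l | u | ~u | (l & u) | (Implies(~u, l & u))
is always true.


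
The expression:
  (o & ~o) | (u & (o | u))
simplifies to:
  u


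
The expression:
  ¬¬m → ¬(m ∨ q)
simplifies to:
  ¬m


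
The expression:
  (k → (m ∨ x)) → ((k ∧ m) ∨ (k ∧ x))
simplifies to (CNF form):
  k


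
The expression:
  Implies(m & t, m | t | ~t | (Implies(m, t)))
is always true.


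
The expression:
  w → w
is always true.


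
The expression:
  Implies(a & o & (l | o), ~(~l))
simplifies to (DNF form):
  l | ~a | ~o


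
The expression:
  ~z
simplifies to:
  ~z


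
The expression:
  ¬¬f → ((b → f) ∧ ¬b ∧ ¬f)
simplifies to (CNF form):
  ¬f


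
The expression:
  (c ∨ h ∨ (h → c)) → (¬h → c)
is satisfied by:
  {c: True, h: True}
  {c: True, h: False}
  {h: True, c: False}


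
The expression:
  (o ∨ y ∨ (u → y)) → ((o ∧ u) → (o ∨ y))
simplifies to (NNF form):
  True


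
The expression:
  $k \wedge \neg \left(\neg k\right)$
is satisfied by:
  {k: True}


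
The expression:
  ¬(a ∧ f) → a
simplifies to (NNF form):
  a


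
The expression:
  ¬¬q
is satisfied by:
  {q: True}


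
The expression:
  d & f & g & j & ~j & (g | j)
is never true.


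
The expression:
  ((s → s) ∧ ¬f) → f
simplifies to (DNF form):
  f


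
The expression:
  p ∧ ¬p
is never true.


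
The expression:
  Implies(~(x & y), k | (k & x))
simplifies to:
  k | (x & y)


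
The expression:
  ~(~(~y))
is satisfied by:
  {y: False}


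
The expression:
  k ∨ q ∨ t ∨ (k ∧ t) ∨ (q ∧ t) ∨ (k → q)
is always true.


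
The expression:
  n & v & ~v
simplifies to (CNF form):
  False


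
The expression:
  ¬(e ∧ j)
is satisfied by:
  {e: False, j: False}
  {j: True, e: False}
  {e: True, j: False}


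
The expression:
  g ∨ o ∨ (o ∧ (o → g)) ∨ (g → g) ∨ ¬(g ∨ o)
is always true.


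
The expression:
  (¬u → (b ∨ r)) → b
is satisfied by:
  {b: True, r: False, u: False}
  {b: True, u: True, r: False}
  {b: True, r: True, u: False}
  {b: True, u: True, r: True}
  {u: False, r: False, b: False}


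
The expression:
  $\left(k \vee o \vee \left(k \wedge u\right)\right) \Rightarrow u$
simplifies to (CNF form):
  $\left(u \vee \neg k\right) \wedge \left(u \vee \neg o\right)$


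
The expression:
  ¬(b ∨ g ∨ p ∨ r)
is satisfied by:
  {g: False, b: False, p: False, r: False}


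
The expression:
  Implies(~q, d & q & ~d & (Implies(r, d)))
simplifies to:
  q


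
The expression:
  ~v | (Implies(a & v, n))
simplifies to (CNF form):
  n | ~a | ~v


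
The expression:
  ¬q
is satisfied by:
  {q: False}


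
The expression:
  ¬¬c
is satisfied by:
  {c: True}


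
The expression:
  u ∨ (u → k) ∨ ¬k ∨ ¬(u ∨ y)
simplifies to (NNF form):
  True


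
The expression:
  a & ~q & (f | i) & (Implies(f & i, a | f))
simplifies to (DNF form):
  (a & f & ~q) | (a & i & ~q)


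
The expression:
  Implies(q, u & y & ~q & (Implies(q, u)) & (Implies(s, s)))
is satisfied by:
  {q: False}


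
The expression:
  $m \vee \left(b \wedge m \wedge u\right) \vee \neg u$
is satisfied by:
  {m: True, u: False}
  {u: False, m: False}
  {u: True, m: True}


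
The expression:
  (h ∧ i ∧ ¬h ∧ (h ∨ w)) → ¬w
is always true.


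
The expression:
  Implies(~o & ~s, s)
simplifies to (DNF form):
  o | s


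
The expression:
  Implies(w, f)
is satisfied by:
  {f: True, w: False}
  {w: False, f: False}
  {w: True, f: True}


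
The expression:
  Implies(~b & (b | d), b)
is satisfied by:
  {b: True, d: False}
  {d: False, b: False}
  {d: True, b: True}


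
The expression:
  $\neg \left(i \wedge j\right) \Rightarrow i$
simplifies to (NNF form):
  $i$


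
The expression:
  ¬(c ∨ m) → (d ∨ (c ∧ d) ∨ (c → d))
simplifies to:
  True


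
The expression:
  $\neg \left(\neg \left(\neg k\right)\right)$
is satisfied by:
  {k: False}


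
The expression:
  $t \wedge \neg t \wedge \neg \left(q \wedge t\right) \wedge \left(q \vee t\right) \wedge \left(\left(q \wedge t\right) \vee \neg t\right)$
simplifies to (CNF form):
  $\text{False}$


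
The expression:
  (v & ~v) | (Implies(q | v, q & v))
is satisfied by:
  {v: False, q: False}
  {q: True, v: True}


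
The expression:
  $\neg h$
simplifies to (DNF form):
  $\neg h$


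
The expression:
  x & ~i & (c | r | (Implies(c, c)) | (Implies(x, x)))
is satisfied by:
  {x: True, i: False}


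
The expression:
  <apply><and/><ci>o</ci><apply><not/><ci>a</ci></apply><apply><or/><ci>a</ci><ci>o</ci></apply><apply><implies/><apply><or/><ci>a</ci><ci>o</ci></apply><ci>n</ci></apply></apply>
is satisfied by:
  {o: True, n: True, a: False}


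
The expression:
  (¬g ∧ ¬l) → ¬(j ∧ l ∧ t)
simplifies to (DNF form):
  True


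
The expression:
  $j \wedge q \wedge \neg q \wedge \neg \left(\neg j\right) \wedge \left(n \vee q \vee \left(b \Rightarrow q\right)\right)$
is never true.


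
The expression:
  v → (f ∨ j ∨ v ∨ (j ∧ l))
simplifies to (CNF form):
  True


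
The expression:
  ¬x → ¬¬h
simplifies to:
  h ∨ x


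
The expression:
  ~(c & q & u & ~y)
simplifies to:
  y | ~c | ~q | ~u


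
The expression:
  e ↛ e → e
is always true.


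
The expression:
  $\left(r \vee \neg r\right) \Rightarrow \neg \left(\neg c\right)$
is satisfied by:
  {c: True}


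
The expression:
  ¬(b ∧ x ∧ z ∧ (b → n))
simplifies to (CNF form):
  ¬b ∨ ¬n ∨ ¬x ∨ ¬z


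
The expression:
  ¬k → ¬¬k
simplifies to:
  k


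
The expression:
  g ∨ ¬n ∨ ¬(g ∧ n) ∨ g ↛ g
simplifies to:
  True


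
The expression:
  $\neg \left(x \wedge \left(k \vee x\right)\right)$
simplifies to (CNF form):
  $\neg x$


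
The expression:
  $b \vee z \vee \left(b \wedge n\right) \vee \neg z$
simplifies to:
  $\text{True}$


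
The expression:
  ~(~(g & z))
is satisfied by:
  {z: True, g: True}


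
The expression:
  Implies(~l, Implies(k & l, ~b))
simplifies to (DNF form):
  True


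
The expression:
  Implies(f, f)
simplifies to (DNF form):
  True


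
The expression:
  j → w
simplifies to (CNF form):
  w ∨ ¬j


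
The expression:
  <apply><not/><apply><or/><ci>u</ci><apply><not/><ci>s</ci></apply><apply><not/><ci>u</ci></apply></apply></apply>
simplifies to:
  <false/>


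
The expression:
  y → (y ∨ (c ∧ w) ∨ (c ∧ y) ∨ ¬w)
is always true.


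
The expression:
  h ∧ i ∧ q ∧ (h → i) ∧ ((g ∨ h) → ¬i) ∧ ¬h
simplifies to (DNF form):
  False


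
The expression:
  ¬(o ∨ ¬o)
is never true.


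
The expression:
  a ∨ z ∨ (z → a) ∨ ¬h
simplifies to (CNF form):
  True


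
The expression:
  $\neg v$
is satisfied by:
  {v: False}


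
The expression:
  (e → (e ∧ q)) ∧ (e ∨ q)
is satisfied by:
  {q: True}


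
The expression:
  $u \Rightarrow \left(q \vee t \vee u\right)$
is always true.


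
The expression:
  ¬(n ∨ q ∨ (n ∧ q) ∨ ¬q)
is never true.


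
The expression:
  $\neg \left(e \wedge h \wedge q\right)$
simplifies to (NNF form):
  $\neg e \vee \neg h \vee \neg q$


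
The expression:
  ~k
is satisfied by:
  {k: False}


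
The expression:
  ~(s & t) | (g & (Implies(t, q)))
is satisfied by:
  {g: True, q: True, s: False, t: False}
  {g: True, q: False, s: False, t: False}
  {q: True, g: False, s: False, t: False}
  {g: False, q: False, s: False, t: False}
  {g: True, t: True, q: True, s: False}
  {g: True, t: True, q: False, s: False}
  {t: True, q: True, g: False, s: False}
  {t: True, g: False, q: False, s: False}
  {g: True, s: True, q: True, t: False}
  {g: True, s: True, q: False, t: False}
  {s: True, q: True, g: False, t: False}
  {s: True, g: False, q: False, t: False}
  {g: True, t: True, s: True, q: True}


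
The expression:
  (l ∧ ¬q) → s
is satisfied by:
  {q: True, s: True, l: False}
  {q: True, l: False, s: False}
  {s: True, l: False, q: False}
  {s: False, l: False, q: False}
  {q: True, s: True, l: True}
  {q: True, l: True, s: False}
  {s: True, l: True, q: False}


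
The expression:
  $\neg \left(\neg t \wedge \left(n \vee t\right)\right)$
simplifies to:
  $t \vee \neg n$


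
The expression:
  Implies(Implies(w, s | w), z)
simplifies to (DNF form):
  z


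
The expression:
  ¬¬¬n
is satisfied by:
  {n: False}


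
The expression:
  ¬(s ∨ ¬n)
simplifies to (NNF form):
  n ∧ ¬s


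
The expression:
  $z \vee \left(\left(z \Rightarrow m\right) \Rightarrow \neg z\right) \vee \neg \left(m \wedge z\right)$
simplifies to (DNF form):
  $\text{True}$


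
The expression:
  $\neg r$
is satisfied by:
  {r: False}


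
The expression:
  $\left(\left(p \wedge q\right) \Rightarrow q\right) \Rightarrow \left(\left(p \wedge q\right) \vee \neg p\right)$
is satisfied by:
  {q: True, p: False}
  {p: False, q: False}
  {p: True, q: True}


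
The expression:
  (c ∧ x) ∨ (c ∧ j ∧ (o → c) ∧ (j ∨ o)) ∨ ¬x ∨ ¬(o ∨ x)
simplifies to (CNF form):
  c ∨ ¬x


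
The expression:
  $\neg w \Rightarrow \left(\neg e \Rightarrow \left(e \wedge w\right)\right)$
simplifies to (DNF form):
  $e \vee w$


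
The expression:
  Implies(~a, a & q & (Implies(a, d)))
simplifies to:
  a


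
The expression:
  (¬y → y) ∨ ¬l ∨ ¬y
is always true.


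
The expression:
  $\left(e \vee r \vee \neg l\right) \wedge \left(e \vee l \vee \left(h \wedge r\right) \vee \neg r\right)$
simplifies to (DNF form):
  $e \vee \left(h \wedge \neg l\right) \vee \left(l \wedge r\right) \vee \left(\neg l \wedge \neg r\right)$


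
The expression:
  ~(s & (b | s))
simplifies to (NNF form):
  ~s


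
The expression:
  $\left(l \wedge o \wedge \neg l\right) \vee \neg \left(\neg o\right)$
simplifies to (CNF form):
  $o$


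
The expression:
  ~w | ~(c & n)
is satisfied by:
  {w: False, c: False, n: False}
  {n: True, w: False, c: False}
  {c: True, w: False, n: False}
  {n: True, c: True, w: False}
  {w: True, n: False, c: False}
  {n: True, w: True, c: False}
  {c: True, w: True, n: False}


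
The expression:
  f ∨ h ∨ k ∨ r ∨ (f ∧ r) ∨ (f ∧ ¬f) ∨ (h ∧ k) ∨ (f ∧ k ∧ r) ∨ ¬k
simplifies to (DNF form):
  True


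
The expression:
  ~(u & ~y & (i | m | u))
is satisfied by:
  {y: True, u: False}
  {u: False, y: False}
  {u: True, y: True}


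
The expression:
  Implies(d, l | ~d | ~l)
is always true.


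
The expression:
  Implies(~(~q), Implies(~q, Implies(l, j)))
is always true.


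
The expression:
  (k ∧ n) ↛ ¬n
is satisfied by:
  {n: True, k: True}


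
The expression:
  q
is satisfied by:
  {q: True}


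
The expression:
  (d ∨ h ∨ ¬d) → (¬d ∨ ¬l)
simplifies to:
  ¬d ∨ ¬l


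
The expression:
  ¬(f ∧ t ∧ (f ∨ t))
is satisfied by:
  {t: False, f: False}
  {f: True, t: False}
  {t: True, f: False}


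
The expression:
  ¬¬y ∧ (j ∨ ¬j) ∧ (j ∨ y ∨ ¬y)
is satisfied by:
  {y: True}


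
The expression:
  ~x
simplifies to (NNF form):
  ~x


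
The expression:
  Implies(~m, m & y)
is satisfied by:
  {m: True}


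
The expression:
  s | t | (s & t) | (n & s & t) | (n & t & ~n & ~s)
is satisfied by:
  {t: True, s: True}
  {t: True, s: False}
  {s: True, t: False}


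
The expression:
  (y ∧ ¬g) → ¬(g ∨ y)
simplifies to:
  g ∨ ¬y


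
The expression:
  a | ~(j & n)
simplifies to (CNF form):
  a | ~j | ~n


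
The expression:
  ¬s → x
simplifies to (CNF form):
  s ∨ x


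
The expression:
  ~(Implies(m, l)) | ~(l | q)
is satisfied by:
  {m: True, q: False, l: False}
  {q: False, l: False, m: False}
  {m: True, q: True, l: False}


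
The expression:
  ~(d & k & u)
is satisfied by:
  {u: False, k: False, d: False}
  {d: True, u: False, k: False}
  {k: True, u: False, d: False}
  {d: True, k: True, u: False}
  {u: True, d: False, k: False}
  {d: True, u: True, k: False}
  {k: True, u: True, d: False}


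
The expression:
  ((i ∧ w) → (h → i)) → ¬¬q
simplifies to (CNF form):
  q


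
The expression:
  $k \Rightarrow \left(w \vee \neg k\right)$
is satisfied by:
  {w: True, k: False}
  {k: False, w: False}
  {k: True, w: True}


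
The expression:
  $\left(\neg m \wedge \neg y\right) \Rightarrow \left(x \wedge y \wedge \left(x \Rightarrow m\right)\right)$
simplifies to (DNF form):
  $m \vee y$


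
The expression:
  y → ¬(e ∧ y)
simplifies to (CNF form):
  ¬e ∨ ¬y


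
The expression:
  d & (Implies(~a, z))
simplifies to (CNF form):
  d & (a | z)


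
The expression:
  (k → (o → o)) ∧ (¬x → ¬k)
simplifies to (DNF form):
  x ∨ ¬k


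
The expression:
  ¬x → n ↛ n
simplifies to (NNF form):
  x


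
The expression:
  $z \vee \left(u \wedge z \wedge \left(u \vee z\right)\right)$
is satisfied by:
  {z: True}


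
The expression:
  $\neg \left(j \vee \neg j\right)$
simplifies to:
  $\text{False}$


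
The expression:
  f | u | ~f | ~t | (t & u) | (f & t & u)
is always true.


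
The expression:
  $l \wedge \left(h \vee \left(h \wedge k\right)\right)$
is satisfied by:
  {h: True, l: True}


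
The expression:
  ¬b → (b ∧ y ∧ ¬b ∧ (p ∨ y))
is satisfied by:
  {b: True}


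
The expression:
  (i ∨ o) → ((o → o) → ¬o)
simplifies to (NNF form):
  ¬o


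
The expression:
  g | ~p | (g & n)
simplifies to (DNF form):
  g | ~p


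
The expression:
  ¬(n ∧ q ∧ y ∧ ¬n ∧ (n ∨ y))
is always true.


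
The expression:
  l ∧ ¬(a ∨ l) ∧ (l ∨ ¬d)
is never true.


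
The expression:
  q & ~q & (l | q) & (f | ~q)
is never true.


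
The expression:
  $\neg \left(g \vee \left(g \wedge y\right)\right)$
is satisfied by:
  {g: False}


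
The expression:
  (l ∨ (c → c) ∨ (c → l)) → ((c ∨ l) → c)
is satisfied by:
  {c: True, l: False}
  {l: False, c: False}
  {l: True, c: True}


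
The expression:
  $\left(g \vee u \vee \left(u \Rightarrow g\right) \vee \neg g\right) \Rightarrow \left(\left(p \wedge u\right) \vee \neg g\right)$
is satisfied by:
  {u: True, p: True, g: False}
  {u: True, p: False, g: False}
  {p: True, u: False, g: False}
  {u: False, p: False, g: False}
  {u: True, g: True, p: True}


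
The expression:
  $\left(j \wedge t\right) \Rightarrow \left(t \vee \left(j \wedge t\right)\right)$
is always true.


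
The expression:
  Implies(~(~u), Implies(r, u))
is always true.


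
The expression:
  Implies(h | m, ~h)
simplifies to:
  ~h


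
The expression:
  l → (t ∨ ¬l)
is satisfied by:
  {t: True, l: False}
  {l: False, t: False}
  {l: True, t: True}


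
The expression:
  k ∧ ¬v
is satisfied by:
  {k: True, v: False}


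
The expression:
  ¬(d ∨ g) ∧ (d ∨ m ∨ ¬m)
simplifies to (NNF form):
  ¬d ∧ ¬g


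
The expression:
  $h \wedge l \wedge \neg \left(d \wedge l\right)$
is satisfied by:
  {h: True, l: True, d: False}


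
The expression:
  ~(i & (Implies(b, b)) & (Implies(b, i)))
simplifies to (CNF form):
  ~i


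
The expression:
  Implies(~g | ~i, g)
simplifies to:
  g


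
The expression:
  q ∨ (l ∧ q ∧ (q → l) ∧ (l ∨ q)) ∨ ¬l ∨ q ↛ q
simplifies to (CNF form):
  q ∨ ¬l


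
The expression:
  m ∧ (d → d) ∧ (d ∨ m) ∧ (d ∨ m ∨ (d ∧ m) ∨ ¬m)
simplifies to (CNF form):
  m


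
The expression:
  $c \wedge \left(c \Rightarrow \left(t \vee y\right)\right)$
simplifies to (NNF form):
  $c \wedge \left(t \vee y\right)$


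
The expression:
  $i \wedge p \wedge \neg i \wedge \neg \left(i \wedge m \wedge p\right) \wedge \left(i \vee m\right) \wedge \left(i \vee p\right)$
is never true.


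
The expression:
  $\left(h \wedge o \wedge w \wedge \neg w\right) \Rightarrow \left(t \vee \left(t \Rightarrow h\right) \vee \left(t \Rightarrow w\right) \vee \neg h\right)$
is always true.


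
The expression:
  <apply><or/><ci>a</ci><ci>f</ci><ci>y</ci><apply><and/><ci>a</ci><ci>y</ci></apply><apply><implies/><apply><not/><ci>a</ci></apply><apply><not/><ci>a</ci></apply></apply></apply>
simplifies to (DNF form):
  <true/>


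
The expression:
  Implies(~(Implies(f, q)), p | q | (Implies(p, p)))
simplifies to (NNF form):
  True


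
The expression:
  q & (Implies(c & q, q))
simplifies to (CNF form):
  q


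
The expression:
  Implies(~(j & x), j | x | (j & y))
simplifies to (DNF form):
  j | x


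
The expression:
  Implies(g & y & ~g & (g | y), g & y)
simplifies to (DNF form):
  True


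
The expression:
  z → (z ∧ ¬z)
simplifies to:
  ¬z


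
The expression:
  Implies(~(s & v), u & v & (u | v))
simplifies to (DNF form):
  (s & v) | (u & v)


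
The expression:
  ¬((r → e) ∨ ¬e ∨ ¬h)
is never true.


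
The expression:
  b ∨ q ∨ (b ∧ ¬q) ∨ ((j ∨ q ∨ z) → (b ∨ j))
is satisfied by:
  {b: True, q: True, j: True, z: False}
  {b: True, q: True, j: False, z: False}
  {b: True, j: True, z: False, q: False}
  {b: True, j: False, z: False, q: False}
  {q: True, j: True, z: False, b: False}
  {q: True, j: False, z: False, b: False}
  {j: True, q: False, z: False, b: False}
  {j: False, q: False, z: False, b: False}
  {b: True, q: True, z: True, j: True}
  {b: True, q: True, z: True, j: False}
  {b: True, z: True, j: True, q: False}
  {b: True, z: True, j: False, q: False}
  {z: True, q: True, j: True, b: False}
  {z: True, q: True, j: False, b: False}
  {z: True, j: True, q: False, b: False}


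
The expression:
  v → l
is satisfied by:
  {l: True, v: False}
  {v: False, l: False}
  {v: True, l: True}


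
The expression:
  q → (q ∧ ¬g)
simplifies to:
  ¬g ∨ ¬q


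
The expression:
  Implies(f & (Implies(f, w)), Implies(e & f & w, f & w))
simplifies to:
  True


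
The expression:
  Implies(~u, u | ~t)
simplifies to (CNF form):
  u | ~t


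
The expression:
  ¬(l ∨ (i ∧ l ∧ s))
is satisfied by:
  {l: False}


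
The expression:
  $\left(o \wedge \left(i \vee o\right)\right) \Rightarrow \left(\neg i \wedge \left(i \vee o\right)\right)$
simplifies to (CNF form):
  $\neg i \vee \neg o$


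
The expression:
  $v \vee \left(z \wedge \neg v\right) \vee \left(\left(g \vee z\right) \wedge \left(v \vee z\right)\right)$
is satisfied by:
  {z: True, v: True}
  {z: True, v: False}
  {v: True, z: False}


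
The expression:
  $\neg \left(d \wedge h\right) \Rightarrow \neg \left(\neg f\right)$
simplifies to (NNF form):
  $f \vee \left(d \wedge h\right)$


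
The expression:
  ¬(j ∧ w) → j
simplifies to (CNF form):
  j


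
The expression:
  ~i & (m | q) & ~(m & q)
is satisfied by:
  {q: True, i: False, m: False}
  {m: True, i: False, q: False}


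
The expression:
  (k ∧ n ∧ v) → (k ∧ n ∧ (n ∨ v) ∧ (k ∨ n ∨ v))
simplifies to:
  True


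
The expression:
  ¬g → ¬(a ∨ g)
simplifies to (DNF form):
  g ∨ ¬a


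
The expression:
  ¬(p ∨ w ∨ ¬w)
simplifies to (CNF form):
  False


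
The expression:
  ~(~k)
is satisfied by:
  {k: True}


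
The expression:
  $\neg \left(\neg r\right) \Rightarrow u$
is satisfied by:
  {u: True, r: False}
  {r: False, u: False}
  {r: True, u: True}


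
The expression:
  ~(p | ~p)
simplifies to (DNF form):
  False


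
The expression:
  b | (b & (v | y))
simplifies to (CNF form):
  b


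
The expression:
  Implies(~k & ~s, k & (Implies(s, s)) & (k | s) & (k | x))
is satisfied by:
  {k: True, s: True}
  {k: True, s: False}
  {s: True, k: False}


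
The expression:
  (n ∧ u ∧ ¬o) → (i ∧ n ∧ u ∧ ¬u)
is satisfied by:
  {o: True, u: False, n: False}
  {u: False, n: False, o: False}
  {n: True, o: True, u: False}
  {n: True, u: False, o: False}
  {o: True, u: True, n: False}
  {u: True, o: False, n: False}
  {n: True, u: True, o: True}


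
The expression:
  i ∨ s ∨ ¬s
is always true.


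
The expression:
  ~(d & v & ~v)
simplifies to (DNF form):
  True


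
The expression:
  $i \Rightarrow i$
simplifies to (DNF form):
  $\text{True}$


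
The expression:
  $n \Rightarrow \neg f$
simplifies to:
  $\neg f \vee \neg n$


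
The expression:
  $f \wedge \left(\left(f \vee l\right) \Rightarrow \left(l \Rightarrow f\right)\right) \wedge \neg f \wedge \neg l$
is never true.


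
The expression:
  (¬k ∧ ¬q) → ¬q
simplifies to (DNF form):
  True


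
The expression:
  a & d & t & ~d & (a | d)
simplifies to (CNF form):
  False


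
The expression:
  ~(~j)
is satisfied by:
  {j: True}


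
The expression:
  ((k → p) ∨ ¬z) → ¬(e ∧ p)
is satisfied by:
  {p: False, e: False}
  {e: True, p: False}
  {p: True, e: False}


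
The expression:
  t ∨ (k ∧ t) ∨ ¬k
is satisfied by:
  {t: True, k: False}
  {k: False, t: False}
  {k: True, t: True}


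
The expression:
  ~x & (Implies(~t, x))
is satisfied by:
  {t: True, x: False}


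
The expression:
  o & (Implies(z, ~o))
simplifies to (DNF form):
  o & ~z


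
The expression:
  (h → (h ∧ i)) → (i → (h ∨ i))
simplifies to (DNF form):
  True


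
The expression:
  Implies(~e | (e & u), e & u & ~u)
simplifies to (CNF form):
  e & ~u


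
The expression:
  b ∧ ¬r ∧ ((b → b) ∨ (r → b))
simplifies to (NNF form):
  b ∧ ¬r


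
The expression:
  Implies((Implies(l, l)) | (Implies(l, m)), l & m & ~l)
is never true.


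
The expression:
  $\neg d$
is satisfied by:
  {d: False}


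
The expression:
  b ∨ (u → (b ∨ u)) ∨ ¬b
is always true.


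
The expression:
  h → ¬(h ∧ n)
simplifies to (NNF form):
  ¬h ∨ ¬n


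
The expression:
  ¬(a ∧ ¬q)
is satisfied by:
  {q: True, a: False}
  {a: False, q: False}
  {a: True, q: True}


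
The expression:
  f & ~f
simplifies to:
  False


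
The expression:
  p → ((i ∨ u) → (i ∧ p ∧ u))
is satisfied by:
  {p: False, u: False, i: False}
  {i: True, p: False, u: False}
  {u: True, p: False, i: False}
  {i: True, u: True, p: False}
  {p: True, i: False, u: False}
  {i: True, u: True, p: True}


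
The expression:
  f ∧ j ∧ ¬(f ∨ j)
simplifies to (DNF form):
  False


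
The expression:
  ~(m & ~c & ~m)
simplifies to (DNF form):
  True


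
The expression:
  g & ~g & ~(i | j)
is never true.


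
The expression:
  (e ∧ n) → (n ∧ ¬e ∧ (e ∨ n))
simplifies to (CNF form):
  ¬e ∨ ¬n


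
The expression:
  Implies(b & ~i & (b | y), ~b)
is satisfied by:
  {i: True, b: False}
  {b: False, i: False}
  {b: True, i: True}


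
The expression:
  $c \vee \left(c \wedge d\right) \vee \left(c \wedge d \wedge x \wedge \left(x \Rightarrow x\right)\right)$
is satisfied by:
  {c: True}


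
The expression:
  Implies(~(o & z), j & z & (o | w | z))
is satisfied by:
  {z: True, o: True, j: True}
  {z: True, o: True, j: False}
  {z: True, j: True, o: False}


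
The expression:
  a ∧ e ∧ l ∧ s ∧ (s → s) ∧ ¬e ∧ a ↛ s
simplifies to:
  False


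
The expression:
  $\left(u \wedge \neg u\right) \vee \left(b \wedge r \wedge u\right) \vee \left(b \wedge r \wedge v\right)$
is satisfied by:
  {r: True, v: True, u: True, b: True}
  {r: True, v: True, b: True, u: False}
  {r: True, u: True, b: True, v: False}


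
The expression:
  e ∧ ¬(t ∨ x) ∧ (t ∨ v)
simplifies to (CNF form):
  e ∧ v ∧ ¬t ∧ ¬x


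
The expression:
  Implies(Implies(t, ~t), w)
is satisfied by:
  {t: True, w: True}
  {t: True, w: False}
  {w: True, t: False}


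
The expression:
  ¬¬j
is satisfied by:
  {j: True}


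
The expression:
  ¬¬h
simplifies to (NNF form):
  h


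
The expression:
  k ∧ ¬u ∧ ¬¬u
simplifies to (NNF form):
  False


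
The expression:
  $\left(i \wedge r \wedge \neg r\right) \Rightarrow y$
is always true.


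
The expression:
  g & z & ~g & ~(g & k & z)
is never true.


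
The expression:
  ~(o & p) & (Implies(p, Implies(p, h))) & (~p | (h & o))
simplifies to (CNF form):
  ~p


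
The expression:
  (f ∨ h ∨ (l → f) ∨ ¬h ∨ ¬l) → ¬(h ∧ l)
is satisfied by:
  {l: False, h: False}
  {h: True, l: False}
  {l: True, h: False}


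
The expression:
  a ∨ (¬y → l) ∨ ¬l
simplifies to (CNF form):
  True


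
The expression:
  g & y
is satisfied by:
  {g: True, y: True}


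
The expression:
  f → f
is always true.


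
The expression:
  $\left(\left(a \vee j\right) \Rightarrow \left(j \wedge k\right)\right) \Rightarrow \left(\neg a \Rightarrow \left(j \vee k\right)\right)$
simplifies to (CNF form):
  $a \vee j \vee k$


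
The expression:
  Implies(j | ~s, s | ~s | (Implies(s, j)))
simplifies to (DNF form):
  True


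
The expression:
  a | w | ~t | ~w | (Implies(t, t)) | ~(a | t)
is always true.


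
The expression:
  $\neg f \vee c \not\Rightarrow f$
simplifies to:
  $\neg f$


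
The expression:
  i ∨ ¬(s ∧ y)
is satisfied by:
  {i: True, s: False, y: False}
  {s: False, y: False, i: False}
  {i: True, y: True, s: False}
  {y: True, s: False, i: False}
  {i: True, s: True, y: False}
  {s: True, i: False, y: False}
  {i: True, y: True, s: True}


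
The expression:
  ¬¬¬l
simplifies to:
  ¬l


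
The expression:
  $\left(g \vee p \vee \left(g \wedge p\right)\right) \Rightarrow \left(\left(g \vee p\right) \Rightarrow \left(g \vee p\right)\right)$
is always true.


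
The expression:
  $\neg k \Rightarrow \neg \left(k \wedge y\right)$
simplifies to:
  $\text{True}$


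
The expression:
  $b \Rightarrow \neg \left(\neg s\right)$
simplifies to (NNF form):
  $s \vee \neg b$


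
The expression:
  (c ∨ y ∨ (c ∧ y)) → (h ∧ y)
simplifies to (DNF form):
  (h ∧ y) ∨ (¬c ∧ ¬y)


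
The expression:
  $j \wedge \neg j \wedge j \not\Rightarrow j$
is never true.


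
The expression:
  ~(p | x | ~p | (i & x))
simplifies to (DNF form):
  False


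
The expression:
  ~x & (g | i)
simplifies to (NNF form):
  ~x & (g | i)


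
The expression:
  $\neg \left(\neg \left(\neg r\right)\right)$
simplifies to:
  $\neg r$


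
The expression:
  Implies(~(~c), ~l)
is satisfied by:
  {l: False, c: False}
  {c: True, l: False}
  {l: True, c: False}


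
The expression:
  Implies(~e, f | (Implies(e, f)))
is always true.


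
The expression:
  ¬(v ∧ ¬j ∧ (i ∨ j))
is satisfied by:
  {j: True, v: False, i: False}
  {j: False, v: False, i: False}
  {i: True, j: True, v: False}
  {i: True, j: False, v: False}
  {v: True, j: True, i: False}
  {v: True, j: False, i: False}
  {v: True, i: True, j: True}


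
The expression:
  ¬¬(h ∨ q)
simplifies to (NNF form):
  h ∨ q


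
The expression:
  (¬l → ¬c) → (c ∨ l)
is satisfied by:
  {c: True, l: True}
  {c: True, l: False}
  {l: True, c: False}


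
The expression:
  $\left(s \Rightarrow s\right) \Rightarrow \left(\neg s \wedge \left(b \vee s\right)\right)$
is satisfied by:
  {b: True, s: False}


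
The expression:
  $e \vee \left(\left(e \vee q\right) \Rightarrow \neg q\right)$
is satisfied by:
  {e: True, q: False}
  {q: False, e: False}
  {q: True, e: True}


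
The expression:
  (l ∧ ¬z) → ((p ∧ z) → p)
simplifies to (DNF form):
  True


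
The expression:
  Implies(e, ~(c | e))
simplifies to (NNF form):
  ~e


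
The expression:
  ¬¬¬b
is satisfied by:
  {b: False}


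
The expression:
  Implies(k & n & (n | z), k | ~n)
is always true.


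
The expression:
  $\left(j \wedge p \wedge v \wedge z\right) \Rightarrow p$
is always true.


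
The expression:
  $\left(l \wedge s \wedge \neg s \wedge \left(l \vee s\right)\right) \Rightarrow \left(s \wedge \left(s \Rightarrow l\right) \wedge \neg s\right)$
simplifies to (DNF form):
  $\text{True}$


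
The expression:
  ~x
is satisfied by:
  {x: False}


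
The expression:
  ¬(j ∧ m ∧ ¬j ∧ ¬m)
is always true.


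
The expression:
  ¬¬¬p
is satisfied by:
  {p: False}


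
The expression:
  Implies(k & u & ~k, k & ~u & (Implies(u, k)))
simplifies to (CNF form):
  True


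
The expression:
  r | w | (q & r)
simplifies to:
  r | w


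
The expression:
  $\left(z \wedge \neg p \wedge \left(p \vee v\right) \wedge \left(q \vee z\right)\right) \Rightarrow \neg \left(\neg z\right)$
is always true.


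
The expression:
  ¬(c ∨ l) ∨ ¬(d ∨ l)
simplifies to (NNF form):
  ¬l ∧ (¬c ∨ ¬d)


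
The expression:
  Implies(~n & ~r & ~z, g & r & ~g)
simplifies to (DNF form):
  n | r | z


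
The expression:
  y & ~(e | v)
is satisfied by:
  {y: True, v: False, e: False}


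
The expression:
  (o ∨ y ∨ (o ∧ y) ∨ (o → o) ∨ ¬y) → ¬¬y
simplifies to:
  y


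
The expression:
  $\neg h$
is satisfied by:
  {h: False}


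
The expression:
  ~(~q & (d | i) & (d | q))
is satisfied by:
  {q: True, d: False}
  {d: False, q: False}
  {d: True, q: True}


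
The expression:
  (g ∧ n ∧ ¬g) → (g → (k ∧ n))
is always true.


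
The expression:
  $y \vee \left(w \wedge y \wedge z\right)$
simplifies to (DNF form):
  $y$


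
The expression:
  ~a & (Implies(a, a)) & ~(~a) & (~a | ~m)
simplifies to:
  False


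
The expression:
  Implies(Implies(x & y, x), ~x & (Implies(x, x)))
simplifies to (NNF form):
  ~x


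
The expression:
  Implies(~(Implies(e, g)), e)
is always true.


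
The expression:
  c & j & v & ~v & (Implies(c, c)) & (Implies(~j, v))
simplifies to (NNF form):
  False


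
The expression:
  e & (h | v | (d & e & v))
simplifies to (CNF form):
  e & (h | v)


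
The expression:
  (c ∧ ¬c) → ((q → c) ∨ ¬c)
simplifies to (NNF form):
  True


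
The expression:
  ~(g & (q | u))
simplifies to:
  ~g | (~q & ~u)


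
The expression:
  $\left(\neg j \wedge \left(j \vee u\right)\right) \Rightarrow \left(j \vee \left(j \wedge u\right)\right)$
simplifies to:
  $j \vee \neg u$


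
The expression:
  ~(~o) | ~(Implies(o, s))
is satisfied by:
  {o: True}


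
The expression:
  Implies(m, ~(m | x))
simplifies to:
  ~m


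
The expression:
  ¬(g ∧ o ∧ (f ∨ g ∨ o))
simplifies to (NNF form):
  ¬g ∨ ¬o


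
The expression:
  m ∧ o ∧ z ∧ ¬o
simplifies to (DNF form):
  False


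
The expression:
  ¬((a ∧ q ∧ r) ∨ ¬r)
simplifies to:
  r ∧ (¬a ∨ ¬q)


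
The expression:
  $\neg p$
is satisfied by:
  {p: False}


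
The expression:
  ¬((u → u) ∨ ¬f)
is never true.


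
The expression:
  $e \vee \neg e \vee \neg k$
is always true.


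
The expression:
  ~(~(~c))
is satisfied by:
  {c: False}


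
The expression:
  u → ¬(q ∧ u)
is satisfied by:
  {u: False, q: False}
  {q: True, u: False}
  {u: True, q: False}


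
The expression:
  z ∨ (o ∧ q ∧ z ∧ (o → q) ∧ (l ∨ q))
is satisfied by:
  {z: True}


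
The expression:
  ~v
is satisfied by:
  {v: False}


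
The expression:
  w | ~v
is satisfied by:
  {w: True, v: False}
  {v: False, w: False}
  {v: True, w: True}


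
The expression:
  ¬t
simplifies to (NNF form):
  ¬t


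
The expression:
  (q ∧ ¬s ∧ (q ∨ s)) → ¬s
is always true.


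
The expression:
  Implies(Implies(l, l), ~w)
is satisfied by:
  {w: False}


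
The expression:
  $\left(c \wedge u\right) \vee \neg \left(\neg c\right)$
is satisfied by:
  {c: True}


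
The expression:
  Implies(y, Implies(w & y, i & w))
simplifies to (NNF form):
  i | ~w | ~y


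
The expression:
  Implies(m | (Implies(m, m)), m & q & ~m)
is never true.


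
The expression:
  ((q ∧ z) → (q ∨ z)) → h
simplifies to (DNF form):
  h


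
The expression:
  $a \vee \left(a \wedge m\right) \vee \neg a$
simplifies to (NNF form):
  $\text{True}$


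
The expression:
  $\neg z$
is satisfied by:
  {z: False}


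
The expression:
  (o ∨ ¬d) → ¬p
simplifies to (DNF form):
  (d ∧ ¬o) ∨ ¬p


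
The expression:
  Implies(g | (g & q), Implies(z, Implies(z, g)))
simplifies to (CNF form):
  True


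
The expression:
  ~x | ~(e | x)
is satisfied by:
  {x: False}


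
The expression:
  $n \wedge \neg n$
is never true.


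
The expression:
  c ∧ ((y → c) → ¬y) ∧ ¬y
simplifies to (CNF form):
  c ∧ ¬y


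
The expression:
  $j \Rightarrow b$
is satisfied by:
  {b: True, j: False}
  {j: False, b: False}
  {j: True, b: True}


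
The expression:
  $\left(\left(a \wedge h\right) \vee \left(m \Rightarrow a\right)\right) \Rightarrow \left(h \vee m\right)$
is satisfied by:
  {m: True, h: True}
  {m: True, h: False}
  {h: True, m: False}


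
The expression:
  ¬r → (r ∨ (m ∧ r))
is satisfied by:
  {r: True}


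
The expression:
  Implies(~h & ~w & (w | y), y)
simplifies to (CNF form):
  True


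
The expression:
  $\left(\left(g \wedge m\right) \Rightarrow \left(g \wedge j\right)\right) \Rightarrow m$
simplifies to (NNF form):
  $m$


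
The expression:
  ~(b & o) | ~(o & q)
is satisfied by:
  {o: False, q: False, b: False}
  {b: True, o: False, q: False}
  {q: True, o: False, b: False}
  {b: True, q: True, o: False}
  {o: True, b: False, q: False}
  {b: True, o: True, q: False}
  {q: True, o: True, b: False}


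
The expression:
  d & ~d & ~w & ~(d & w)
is never true.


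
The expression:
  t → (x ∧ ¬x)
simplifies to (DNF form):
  ¬t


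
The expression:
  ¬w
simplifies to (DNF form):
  ¬w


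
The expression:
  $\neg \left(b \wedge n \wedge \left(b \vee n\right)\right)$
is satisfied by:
  {n: False, b: False}
  {b: True, n: False}
  {n: True, b: False}


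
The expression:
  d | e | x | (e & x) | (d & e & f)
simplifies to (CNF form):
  d | e | x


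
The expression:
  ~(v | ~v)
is never true.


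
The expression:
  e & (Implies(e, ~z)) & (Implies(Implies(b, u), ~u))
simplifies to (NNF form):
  e & ~u & ~z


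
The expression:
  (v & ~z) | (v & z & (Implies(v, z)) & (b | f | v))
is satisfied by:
  {v: True}


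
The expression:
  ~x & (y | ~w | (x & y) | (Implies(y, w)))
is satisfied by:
  {x: False}


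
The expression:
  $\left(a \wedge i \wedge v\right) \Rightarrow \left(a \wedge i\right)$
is always true.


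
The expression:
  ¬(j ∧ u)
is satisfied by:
  {u: False, j: False}
  {j: True, u: False}
  {u: True, j: False}


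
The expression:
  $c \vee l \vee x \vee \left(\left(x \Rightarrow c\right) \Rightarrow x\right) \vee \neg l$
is always true.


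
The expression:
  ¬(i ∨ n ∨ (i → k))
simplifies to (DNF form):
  False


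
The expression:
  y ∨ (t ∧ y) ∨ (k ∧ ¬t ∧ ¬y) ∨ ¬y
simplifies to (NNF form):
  True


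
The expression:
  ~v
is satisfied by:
  {v: False}


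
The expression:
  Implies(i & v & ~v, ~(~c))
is always true.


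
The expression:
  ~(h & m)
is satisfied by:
  {h: False, m: False}
  {m: True, h: False}
  {h: True, m: False}


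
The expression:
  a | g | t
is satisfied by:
  {a: True, t: True, g: True}
  {a: True, t: True, g: False}
  {a: True, g: True, t: False}
  {a: True, g: False, t: False}
  {t: True, g: True, a: False}
  {t: True, g: False, a: False}
  {g: True, t: False, a: False}


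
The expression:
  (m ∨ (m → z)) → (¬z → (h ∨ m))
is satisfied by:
  {z: True, m: True, h: True}
  {z: True, m: True, h: False}
  {z: True, h: True, m: False}
  {z: True, h: False, m: False}
  {m: True, h: True, z: False}
  {m: True, h: False, z: False}
  {h: True, m: False, z: False}


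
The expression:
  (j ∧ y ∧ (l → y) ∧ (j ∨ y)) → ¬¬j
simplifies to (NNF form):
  True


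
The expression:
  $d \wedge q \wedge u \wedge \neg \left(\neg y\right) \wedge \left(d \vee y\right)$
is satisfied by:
  {y: True, u: True, d: True, q: True}


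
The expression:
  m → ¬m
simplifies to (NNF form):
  ¬m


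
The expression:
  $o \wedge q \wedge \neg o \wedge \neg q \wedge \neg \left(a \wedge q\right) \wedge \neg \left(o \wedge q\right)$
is never true.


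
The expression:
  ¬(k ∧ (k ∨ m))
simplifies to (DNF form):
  ¬k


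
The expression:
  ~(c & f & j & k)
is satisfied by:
  {c: False, k: False, j: False, f: False}
  {f: True, c: False, k: False, j: False}
  {j: True, c: False, k: False, f: False}
  {f: True, j: True, c: False, k: False}
  {k: True, f: False, c: False, j: False}
  {f: True, k: True, c: False, j: False}
  {j: True, k: True, f: False, c: False}
  {f: True, j: True, k: True, c: False}
  {c: True, j: False, k: False, f: False}
  {f: True, c: True, j: False, k: False}
  {j: True, c: True, f: False, k: False}
  {f: True, j: True, c: True, k: False}
  {k: True, c: True, j: False, f: False}
  {f: True, k: True, c: True, j: False}
  {j: True, k: True, c: True, f: False}


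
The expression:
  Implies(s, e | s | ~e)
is always true.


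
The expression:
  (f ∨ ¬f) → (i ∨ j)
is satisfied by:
  {i: True, j: True}
  {i: True, j: False}
  {j: True, i: False}


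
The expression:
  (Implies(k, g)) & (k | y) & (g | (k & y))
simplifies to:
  g & (k | y)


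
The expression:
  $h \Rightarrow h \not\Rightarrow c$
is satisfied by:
  {h: False, c: False}
  {c: True, h: False}
  {h: True, c: False}


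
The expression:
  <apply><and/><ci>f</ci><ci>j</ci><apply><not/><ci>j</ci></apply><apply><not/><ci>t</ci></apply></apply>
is never true.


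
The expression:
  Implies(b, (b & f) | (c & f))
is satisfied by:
  {f: True, b: False}
  {b: False, f: False}
  {b: True, f: True}


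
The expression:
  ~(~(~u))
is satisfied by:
  {u: False}


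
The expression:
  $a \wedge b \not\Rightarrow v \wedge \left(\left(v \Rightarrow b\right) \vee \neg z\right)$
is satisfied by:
  {a: True, b: True, v: False}


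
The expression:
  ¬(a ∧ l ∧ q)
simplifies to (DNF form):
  ¬a ∨ ¬l ∨ ¬q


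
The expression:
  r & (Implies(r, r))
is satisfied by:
  {r: True}


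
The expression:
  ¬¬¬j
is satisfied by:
  {j: False}


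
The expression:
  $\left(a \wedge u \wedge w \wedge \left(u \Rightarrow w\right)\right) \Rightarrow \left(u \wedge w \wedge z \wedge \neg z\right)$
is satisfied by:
  {w: False, u: False, a: False}
  {a: True, w: False, u: False}
  {u: True, w: False, a: False}
  {a: True, u: True, w: False}
  {w: True, a: False, u: False}
  {a: True, w: True, u: False}
  {u: True, w: True, a: False}
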